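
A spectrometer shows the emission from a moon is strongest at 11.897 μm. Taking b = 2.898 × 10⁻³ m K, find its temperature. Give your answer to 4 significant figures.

Wien's law gives T = b/λ_max = (2.898×10⁻³ m·K)/(1.1897×10⁻⁵ m) = 243.6 K.

T ≈ 243.6 K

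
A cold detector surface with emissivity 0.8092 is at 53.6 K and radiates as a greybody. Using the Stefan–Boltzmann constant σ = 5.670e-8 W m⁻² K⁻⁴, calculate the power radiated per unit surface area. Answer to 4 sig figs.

Stefan–Boltzmann: I = εσT⁴ = 0.8092 × 5.670×10⁻⁸ × (53.6)⁴ = 0.3787 W/m².

I ≈ 0.3787 W/m²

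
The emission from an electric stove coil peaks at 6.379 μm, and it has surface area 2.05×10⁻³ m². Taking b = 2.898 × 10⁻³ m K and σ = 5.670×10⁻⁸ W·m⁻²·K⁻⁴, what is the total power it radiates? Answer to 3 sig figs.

P ≈ 4.95 W

Wien's law: T = b/λ_max = 2.898×10⁻³/6.379×10⁻⁶ = 454.303 K.
Area A = 2.05×10⁻³ m².
Then P = σAT⁴ = 5.670×10⁻⁸×2.05×10⁻³×(454.303)⁴ = 4.95 W.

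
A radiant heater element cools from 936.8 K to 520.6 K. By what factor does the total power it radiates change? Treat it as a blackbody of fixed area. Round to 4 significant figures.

P ∝ T⁴, so P₂/P₁ = (T₂/T₁)⁴ = (520.6/936.8)⁴ = (0.555722)⁴ = 0.09537.

P₂/P₁ ≈ 0.09537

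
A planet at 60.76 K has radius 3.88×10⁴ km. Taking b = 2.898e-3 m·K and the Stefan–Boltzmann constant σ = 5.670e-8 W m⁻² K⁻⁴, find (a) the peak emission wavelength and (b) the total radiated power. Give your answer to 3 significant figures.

λ_max ≈ 47.7 μm; P ≈ 1.46×10¹⁶ W

(a) λ_max = b/T = 2.898×10⁻³/60.76 = 4.770×10⁻⁵ m = 47.7 μm.
Surface area A = 4πR² = 4π(3.88×10⁷ m)² = 1.89179×10¹⁶ m².
(b) P = σAT⁴ = 5.670×10⁻⁸×1.89179×10¹⁶×(60.76)⁴ = 1.46×10¹⁶ W.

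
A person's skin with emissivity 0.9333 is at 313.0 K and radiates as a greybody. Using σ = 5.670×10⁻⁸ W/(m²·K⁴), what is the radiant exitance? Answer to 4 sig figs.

I ≈ 507.9 W/m²

Stefan–Boltzmann: I = εσT⁴ = 0.9333 × 5.670×10⁻⁸ × (313.0)⁴ = 507.9 W/m².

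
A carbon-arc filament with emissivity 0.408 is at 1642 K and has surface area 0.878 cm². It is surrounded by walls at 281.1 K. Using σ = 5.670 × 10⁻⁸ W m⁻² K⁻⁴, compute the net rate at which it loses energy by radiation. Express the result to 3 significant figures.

Net loss ≈ 14.8 W

Area A = 0.878 cm² = 8.78×10⁻⁵ m².
Net radiated power P_net = εσA(T⁴ − T₀⁴) = 0.408×5.670×10⁻⁸×8.78×10⁻⁵×(1642⁴ − 281.1⁴).
T⁴ − T₀⁴ = 7.26930×10¹² − 6.24372×10⁹ = 7.26306×10¹² K⁴, so P_net = 14.8 W.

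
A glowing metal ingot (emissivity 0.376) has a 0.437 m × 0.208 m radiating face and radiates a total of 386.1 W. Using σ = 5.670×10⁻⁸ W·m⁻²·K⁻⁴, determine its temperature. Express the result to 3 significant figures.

Area A = 0.437 × 0.208 = 0.090896 m².
P = εσAT⁴ ⇒ T = (P/(εσA))^(1/4) = (386.1/(0.376×5.670×10⁻⁸×0.090896))^(1/4) = 668 K.

T ≈ 668 K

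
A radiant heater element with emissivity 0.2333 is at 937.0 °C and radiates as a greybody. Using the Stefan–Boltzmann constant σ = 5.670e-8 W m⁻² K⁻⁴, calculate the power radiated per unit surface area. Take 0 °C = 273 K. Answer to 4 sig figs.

I ≈ 2.836×10⁴ W/m²

T = 937.0 °C + 273 = 1210.0 K.
Stefan–Boltzmann: I = εσT⁴ = 0.2333 × 5.670×10⁻⁸ × (1210.0)⁴ = 2.836×10⁴ W/m².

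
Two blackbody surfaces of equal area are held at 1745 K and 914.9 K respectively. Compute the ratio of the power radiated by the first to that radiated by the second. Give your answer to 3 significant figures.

P₁/P₂ ≈ 13.2

With equal areas, P₁/P₂ = (T₁/T₂)⁴ = (1745/914.9)⁴ = 13.2.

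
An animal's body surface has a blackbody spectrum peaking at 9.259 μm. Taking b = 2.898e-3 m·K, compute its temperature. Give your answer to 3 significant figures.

T ≈ 313 K

Wien's law gives T = b/λ_max = (2.898×10⁻³ m·K)/(9.259×10⁻⁶ m) = 313 K.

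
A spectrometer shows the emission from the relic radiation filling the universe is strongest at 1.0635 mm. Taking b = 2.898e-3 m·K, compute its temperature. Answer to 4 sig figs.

Wien's law gives T = b/λ_max = (2.898×10⁻³ m·K)/(1.0635×10⁻³ m) = 2.725 K.

T ≈ 2.725 K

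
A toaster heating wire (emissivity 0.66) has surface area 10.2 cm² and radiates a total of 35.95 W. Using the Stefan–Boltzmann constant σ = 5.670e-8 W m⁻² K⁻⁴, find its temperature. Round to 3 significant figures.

Area A = 10.2 cm² = 1.02×10⁻³ m².
P = εσAT⁴ ⇒ T = (P/(εσA))^(1/4) = (35.95/(0.66×5.670×10⁻⁸×1.02×10⁻³))^(1/4) = 985 K.

T ≈ 985 K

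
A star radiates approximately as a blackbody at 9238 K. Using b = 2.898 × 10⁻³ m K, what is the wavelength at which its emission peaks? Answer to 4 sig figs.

Wien's displacement law: λ_max = b/T = (2.898×10⁻³ m·K)/(9238 K) = 3.1370×10⁻⁷ m.
That is 0.3137 μm, in the ultraviolet range.

λ_max ≈ 0.3137 μm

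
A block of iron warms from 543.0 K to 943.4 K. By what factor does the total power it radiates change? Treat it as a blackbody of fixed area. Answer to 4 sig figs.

P ∝ T⁴, so P₂/P₁ = (T₂/T₁)⁴ = (943.4/543.0)⁴ = (1.73738)⁴ = 9.111.

P₂/P₁ ≈ 9.111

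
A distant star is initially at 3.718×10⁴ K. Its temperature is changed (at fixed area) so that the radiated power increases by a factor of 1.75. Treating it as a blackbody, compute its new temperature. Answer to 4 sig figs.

P ∝ T⁴, so T₂/T₁ = (P₂/P₁)^(1/4) = (1.75)^(1/4) = 1.15016.
T₂ = 3.718×10⁴ × 1.15016 = 4.276×10⁴ K.

T₂ ≈ 4.276×10⁴ K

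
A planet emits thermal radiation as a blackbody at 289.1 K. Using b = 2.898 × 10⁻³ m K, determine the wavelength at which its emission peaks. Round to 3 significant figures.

λ_max ≈ 10.0 μm

Wien's displacement law: λ_max = b/T = (2.898×10⁻³ m·K)/(289.1 K) = 1.002×10⁻⁵ m.
That is 10.0 μm, in the infrared range.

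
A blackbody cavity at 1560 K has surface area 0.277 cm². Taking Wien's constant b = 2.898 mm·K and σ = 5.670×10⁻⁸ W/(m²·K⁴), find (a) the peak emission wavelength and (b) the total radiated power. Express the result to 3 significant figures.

λ_max ≈ 1.86×10³ nm; P ≈ 9.30 W

(a) λ_max = b/T = 2.898×10⁻³/1560 = 1.858×10⁻⁶ m = 1.86×10³ nm.
Area A = 0.277 cm² = 2.77×10⁻⁵ m².
(b) P = σAT⁴ = 5.670×10⁻⁸×2.77×10⁻⁵×(1560)⁴ = 9.30 W.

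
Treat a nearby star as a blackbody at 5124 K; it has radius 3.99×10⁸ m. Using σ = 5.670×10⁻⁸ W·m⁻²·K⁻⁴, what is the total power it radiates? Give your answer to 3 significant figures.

P ≈ 7.82×10²⁵ W

Surface area A = 4πR² = 4π(3.99×10⁸ m)² = 2.00058×10¹⁸ m².
P = σAT⁴ = 5.670×10⁻⁸ × 2.00058×10¹⁸ × (5124)⁴ = 7.82×10²⁵ W.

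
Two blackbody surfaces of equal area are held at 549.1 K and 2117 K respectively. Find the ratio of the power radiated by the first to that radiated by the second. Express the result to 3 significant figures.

With equal areas, P₁/P₂ = (T₁/T₂)⁴ = (549.1/2117)⁴ = 4.53×10⁻³.

P₁/P₂ ≈ 4.53×10⁻³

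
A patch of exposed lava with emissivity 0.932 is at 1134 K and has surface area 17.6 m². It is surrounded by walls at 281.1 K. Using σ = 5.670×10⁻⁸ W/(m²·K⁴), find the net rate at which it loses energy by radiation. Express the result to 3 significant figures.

Net loss ≈ 1.53×10⁶ W

Area A = 17.6 m².
Net radiated power P_net = εσA(T⁴ − T₀⁴) = 0.932×5.670×10⁻⁸×17.6×(1134⁴ − 281.1⁴).
T⁴ − T₀⁴ = 1.65368×10¹² − 6.24372×10⁹ = 1.64744×10¹² K⁴, so P_net = 1.53×10⁶ W.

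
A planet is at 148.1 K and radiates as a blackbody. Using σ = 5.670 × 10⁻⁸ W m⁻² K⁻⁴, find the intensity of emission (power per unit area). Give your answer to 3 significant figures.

Stefan–Boltzmann: I = σT⁴ = 5.670×10⁻⁸ × (148.1)⁴ = 27.3 W/m².

I ≈ 27.3 W/m²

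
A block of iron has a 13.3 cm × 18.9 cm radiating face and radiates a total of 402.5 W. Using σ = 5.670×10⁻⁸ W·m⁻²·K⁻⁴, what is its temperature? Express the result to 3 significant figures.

T ≈ 729 K

Area A = 0.133 × 0.189 = 0.025137 m².
P = σAT⁴ ⇒ T = (P/(σA))^(1/4) = (402.5/(5.670×10⁻⁸×0.025137))^(1/4) = 729 K.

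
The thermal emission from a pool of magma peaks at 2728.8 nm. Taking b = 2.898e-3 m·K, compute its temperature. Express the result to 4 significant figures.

T ≈ 1062 K

Wien's law gives T = b/λ_max = (2.898×10⁻³ m·K)/(2.7288×10⁻⁶ m) = 1062 K.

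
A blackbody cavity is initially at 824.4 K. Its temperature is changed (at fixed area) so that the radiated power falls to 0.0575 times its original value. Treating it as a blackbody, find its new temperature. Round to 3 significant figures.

P ∝ T⁴, so T₂/T₁ = (P₂/P₁)^(1/4) = (0.0575)^(1/4) = 0.489685.
T₂ = 824.4 × 0.489685 = 404 K.

T₂ ≈ 404 K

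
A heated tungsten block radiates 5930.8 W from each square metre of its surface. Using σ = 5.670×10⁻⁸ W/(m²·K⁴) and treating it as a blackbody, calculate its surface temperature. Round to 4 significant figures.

T ≈ 568.7 K

I = σT⁴, so T = (I/σ)^(1/4) = (5930.8/(5.670×10⁻⁸))^(1/4) = 568.7 K.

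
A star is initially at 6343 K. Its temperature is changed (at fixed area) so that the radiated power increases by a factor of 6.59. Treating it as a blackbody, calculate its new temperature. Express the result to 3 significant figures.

P ∝ T⁴, so T₂/T₁ = (P₂/P₁)^(1/4) = (6.59)^(1/4) = 1.60222.
T₂ = 6343 × 1.60222 = 1.02×10⁴ K.

T₂ ≈ 1.02×10⁴ K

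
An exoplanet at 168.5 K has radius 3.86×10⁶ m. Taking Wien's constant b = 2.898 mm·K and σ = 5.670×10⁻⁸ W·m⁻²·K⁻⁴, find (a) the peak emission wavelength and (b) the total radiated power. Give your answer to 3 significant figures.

(a) λ_max = b/T = 2.898×10⁻³/168.5 = 1.720×10⁻⁵ m = 17.2 μm.
Surface area A = 4πR² = 4π(3.86×10⁶ m)² = 1.87234×10¹⁴ m².
(b) P = σAT⁴ = 5.670×10⁻⁸×1.87234×10¹⁴×(168.5)⁴ = 8.56×10¹⁵ W.

λ_max ≈ 17.2 μm; P ≈ 8.56×10¹⁵ W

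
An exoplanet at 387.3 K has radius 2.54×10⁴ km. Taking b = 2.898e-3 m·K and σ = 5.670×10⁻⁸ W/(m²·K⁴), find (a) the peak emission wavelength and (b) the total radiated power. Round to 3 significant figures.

λ_max ≈ 7.48 μm; P ≈ 1.03×10¹⁹ W

(a) λ_max = b/T = 2.898×10⁻³/387.3 = 7.483×10⁻⁶ m = 7.48 μm.
Surface area A = 4πR² = 4π(2.54×10⁷ m)² = 8.10732×10¹⁵ m².
(b) P = σAT⁴ = 5.670×10⁻⁸×8.10732×10¹⁵×(387.3)⁴ = 1.03×10¹⁹ W.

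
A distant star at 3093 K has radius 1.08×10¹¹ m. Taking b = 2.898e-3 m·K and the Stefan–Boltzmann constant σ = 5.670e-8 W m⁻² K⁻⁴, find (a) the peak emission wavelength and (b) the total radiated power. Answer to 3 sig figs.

(a) λ_max = b/T = 2.898×10⁻³/3093 = 9.370×10⁻⁷ m = 0.937 μm.
Surface area A = 4πR² = 4π(1.08×10¹¹ m)² = 1.46574×10²³ m².
(b) P = σAT⁴ = 5.670×10⁻⁸×1.46574×10²³×(3093)⁴ = 7.61×10²⁹ W.

λ_max ≈ 0.937 μm; P ≈ 7.61×10²⁹ W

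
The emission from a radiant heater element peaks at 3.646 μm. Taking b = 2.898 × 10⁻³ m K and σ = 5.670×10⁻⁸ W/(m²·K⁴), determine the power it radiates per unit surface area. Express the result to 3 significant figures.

I ≈ 2.26×10⁴ W/m²

Wien's law: T = b/λ_max = 2.898×10⁻³/3.646×10⁻⁶ = 794.844 K.
Then I = σT⁴ = 5.670×10⁻⁸×(794.844)⁴ = 2.26×10⁴ W/m².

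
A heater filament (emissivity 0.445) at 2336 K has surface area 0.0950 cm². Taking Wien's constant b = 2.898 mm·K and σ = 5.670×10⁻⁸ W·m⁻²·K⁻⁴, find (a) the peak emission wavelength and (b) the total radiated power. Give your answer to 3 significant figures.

λ_max ≈ 1.24 μm; P ≈ 7.14 W

(a) λ_max = b/T = 2.898×10⁻³/2336 = 1.241×10⁻⁶ m = 1.24 μm.
Area A = 0.0950 cm² = 9.50×10⁻⁶ m².
(b) P = εσAT⁴ = 0.445×5.670×10⁻⁸×9.50×10⁻⁶×(2336)⁴ = 7.14 W.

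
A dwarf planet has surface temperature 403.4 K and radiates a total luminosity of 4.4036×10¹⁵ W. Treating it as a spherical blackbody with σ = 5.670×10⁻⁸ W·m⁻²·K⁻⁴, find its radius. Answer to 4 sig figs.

L = 4πR²σT⁴ ⇒ R = √(L/(4πσT⁴)).
σT⁴ = 1501.50 W/m², so R = √(4.4036×10¹⁵/(4π×1501.50)) = 4.831×10⁵ m.

R ≈ 4.831×10⁵ m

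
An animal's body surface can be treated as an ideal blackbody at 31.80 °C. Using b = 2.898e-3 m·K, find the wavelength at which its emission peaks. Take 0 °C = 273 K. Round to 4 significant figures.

λ_max ≈ 9.508 μm

T = 31.80 °C + 273 = 304.80 K.
Wien's displacement law: λ_max = b/T = (2.898×10⁻³ m·K)/(304.80 K) = 9.5079×10⁻⁶ m.
That is 9.508 μm, in the infrared range.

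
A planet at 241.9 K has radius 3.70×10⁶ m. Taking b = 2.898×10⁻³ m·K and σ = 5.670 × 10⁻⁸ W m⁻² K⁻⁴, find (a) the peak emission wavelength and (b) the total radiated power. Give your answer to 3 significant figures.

λ_max ≈ 12.0 μm; P ≈ 3.34×10¹⁶ W

(a) λ_max = b/T = 2.898×10⁻³/241.9 = 1.198×10⁻⁵ m = 12.0 μm.
Surface area A = 4πR² = 4π(3.70×10⁶ m)² = 1.72034×10¹⁴ m².
(b) P = σAT⁴ = 5.670×10⁻⁸×1.72034×10¹⁴×(241.9)⁴ = 3.34×10¹⁶ W.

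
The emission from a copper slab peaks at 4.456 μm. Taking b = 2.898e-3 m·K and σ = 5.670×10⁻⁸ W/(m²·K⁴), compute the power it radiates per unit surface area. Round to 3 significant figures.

Wien's law: T = b/λ_max = 2.898×10⁻³/4.456×10⁻⁶ = 650.359 K.
Then I = σT⁴ = 5.670×10⁻⁸×(650.359)⁴ = 1.01×10⁴ W/m².

I ≈ 1.01×10⁴ W/m²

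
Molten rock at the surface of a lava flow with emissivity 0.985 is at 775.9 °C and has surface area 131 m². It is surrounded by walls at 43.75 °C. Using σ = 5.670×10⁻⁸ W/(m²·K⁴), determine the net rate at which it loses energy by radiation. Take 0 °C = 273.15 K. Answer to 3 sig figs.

Net loss ≈ 8.79×10⁶ W

T = 775.9 °C + 273.15 = 1049.05 K.
Surroundings: T = 43.75 °C + 273.15 = 316.90 K.
Area A = 131 m².
Net radiated power P_net = εσA(T⁴ − T₀⁴) = 0.985×5.670×10⁻⁸×131×(1049.05⁴ − 316.90⁴).
T⁴ − T₀⁴ = 1.21111×10¹² − 1.00853×10¹⁰ = 1.20102×10¹² K⁴, so P_net = 8.79×10⁶ W.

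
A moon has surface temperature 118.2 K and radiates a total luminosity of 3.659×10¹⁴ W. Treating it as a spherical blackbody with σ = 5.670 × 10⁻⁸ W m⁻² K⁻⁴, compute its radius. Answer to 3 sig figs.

L = 4πR²σT⁴ ⇒ R = √(L/(4πσT⁴)).
σT⁴ = 11.0676 W/m², so R = √(3.659×10¹⁴/(4π×11.0676)) = 1.62×10⁶ m.

R ≈ 1.62×10⁶ m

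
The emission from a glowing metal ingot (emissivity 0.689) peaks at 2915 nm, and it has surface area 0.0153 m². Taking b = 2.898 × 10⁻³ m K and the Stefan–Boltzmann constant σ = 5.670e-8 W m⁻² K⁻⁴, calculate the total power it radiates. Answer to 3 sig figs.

P ≈ 584 W

Wien's law: T = b/λ_max = 2.898×10⁻³/2.915×10⁻⁶ = 994.168 K.
Area A = 0.0153 m².
Then P = εσAT⁴ = 0.689×5.670×10⁻⁸×0.0153×(994.168)⁴ = 584 W.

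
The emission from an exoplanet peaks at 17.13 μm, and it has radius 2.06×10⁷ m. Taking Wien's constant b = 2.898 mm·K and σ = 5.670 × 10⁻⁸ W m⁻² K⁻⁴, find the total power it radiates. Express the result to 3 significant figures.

P ≈ 2.48×10¹⁷ W

Wien's law: T = b/λ_max = 2.898×10⁻³/1.713×10⁻⁵ = 169.177 K.
Surface area A = 4πR² = 4π(2.06×10⁷ m)² = 5.33267×10¹⁵ m².
Then P = σAT⁴ = 5.670×10⁻⁸×5.33267×10¹⁵×(169.177)⁴ = 2.48×10¹⁷ W.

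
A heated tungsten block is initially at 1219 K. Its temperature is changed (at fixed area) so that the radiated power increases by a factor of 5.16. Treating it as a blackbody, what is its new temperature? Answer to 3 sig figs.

T₂ ≈ 1.84×10³ K

P ∝ T⁴, so T₂/T₁ = (P₂/P₁)^(1/4) = (5.16)^(1/4) = 1.50717.
T₂ = 1219 × 1.50717 = 1.84×10³ K.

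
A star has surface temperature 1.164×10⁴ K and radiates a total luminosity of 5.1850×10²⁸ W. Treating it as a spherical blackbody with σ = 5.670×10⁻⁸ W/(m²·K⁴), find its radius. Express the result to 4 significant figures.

L = 4πR²σT⁴ ⇒ R = √(L/(4πσT⁴)).
σT⁴ = 1.04087×10⁹ W/m², so R = √(5.1850×10²⁸/(4π×1.04087×10⁹)) = 1.991×10⁹ m.

R ≈ 1.991×10⁹ m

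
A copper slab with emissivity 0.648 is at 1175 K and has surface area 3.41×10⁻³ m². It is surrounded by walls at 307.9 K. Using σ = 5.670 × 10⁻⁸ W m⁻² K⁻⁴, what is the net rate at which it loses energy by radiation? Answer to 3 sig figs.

Area A = 3.41×10⁻³ m².
Net radiated power P_net = εσA(T⁴ − T₀⁴) = 0.648×5.670×10⁻⁸×3.41×10⁻³×(1175⁴ − 307.9⁴).
T⁴ − T₀⁴ = 1.90613×10¹² − 8.98750×10⁹ = 1.89714×10¹² K⁴, so P_net = 238 W.

Net loss ≈ 238 W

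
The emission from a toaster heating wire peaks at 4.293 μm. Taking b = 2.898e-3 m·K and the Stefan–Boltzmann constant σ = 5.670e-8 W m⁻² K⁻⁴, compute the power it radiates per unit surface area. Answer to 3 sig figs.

Wien's law: T = b/λ_max = 2.898×10⁻³/4.293×10⁻⁶ = 675.052 K.
Then I = σT⁴ = 5.670×10⁻⁸×(675.052)⁴ = 1.18×10⁴ W/m².

I ≈ 1.18×10⁴ W/m²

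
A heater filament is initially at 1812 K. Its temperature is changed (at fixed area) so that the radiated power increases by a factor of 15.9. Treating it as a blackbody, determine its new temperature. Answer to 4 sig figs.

T₂ ≈ 3618 K

P ∝ T⁴, so T₂/T₁ = (P₂/P₁)^(1/4) = (15.9)^(1/4) = 1.99687.
T₂ = 1812 × 1.99687 = 3618 K.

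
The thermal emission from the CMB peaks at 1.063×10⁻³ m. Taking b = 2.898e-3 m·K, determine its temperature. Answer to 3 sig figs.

T ≈ 2.73 K

Wien's law gives T = b/λ_max = (2.898×10⁻³ m·K)/(1.063×10⁻³ m) = 2.73 K.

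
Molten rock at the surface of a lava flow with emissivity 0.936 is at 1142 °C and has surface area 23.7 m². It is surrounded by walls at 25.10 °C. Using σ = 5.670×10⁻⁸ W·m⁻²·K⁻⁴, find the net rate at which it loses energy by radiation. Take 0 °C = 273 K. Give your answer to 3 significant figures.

Net loss ≈ 5.03×10⁶ W

T = 1142 °C + 273 = 1415 K.
Surroundings: T = 25.10 °C + 273 = 298.10 K.
Area A = 23.7 m².
Net radiated power P_net = εσA(T⁴ − T₀⁴) = 0.936×5.670×10⁻⁸×23.7×(1415⁴ − 298.10⁴).
T⁴ − T₀⁴ = 4.00890×10¹² − 7.89674×10⁹ = 4.00100×10¹² K⁴, so P_net = 5.03×10⁶ W.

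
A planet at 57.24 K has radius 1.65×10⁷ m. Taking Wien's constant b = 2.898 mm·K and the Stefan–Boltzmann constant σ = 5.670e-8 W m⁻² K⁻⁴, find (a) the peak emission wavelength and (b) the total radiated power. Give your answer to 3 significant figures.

λ_max ≈ 50.6 μm; P ≈ 2.08×10¹⁵ W

(a) λ_max = b/T = 2.898×10⁻³/57.24 = 5.063×10⁻⁵ m = 50.6 μm.
Surface area A = 4πR² = 4π(1.65×10⁷ m)² = 3.42119×10¹⁵ m².
(b) P = σAT⁴ = 5.670×10⁻⁸×3.42119×10¹⁵×(57.24)⁴ = 2.08×10¹⁵ W.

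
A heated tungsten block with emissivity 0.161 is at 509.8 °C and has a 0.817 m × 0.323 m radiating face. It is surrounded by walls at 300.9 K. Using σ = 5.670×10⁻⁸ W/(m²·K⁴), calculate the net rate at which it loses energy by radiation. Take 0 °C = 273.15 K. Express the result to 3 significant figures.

T = 509.8 °C + 273.15 = 782.95 K.
Area A = 0.817 × 0.323 = 0.263891 m².
Net radiated power P_net = εσA(T⁴ − T₀⁴) = 0.161×5.670×10⁻⁸×0.263891×(782.95⁴ − 300.9⁴).
T⁴ − T₀⁴ = 3.75782×10¹¹ − 8.19764×10⁹ = 3.67584×10¹¹ K⁴, so P_net = 886 W.

Net loss ≈ 886 W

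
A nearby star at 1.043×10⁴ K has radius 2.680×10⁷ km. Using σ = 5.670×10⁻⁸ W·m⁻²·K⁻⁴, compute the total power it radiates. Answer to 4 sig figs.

Surface area A = 4πR² = 4π(2.680×10¹⁰ m)² = 9.02567×10²¹ m².
P = σAT⁴ = 5.670×10⁻⁸ × 9.02567×10²¹ × (1.043×10⁴)⁴ = 6.056×10³⁰ W.

P ≈ 6.056×10³⁰ W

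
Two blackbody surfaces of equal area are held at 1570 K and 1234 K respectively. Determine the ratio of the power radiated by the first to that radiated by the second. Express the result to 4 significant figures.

With equal areas, P₁/P₂ = (T₁/T₂)⁴ = (1570/1234)⁴ = 2.620.

P₁/P₂ ≈ 2.620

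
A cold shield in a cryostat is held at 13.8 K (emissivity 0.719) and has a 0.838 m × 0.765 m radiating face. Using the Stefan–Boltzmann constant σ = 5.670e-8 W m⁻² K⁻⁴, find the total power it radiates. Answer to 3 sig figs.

P ≈ 9.48×10⁻⁴ W

Area A = 0.838 × 0.765 = 0.64107 m².
P = εσAT⁴ = 0.719 × 5.670×10⁻⁸ × 0.64107 × (13.8)⁴ = 9.48×10⁻⁴ W.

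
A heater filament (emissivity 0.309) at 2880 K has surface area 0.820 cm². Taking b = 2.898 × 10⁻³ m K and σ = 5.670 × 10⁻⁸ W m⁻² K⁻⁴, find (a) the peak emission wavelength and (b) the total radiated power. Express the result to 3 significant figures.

λ_max ≈ 1.01 μm; P ≈ 98.8 W

(a) λ_max = b/T = 2.898×10⁻³/2880 = 1.006×10⁻⁶ m = 1.01 μm.
Area A = 0.820 cm² = 8.20×10⁻⁵ m².
(b) P = εσAT⁴ = 0.309×5.670×10⁻⁸×8.20×10⁻⁵×(2880)⁴ = 98.8 W.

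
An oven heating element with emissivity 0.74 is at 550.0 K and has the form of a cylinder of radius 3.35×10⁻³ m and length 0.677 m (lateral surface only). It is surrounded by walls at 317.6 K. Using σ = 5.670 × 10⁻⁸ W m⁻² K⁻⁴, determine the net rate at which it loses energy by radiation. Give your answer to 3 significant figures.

Lateral area A = 2πrL = 2π×3.35×10⁻³×0.677 = 0.0142500 m².
Net radiated power P_net = εσA(T⁴ − T₀⁴) = 0.74×5.670×10⁻⁸×0.0142500×(550.0⁴ − 317.6⁴).
T⁴ − T₀⁴ = 9.15062×10¹⁰ − 1.01747×10¹⁰ = 8.13315×10¹⁰ K⁴, so P_net = 48.6 W.

Net loss ≈ 48.6 W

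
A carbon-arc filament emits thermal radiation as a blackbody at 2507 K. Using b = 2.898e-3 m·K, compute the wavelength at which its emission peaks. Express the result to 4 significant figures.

λ_max ≈ 1.156 μm

Wien's displacement law: λ_max = b/T = (2.898×10⁻³ m·K)/(2507 K) = 1.1560×10⁻⁶ m.
That is 1.156 μm, in the infrared range.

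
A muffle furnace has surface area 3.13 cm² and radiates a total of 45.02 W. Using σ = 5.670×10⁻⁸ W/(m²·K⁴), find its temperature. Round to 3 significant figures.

Area A = 3.13 cm² = 3.13×10⁻⁴ m².
P = σAT⁴ ⇒ T = (P/(σA))^(1/4) = (45.02/(5.670×10⁻⁸×3.13×10⁻⁴))^(1/4) = 1.26×10³ K.

T ≈ 1.26×10³ K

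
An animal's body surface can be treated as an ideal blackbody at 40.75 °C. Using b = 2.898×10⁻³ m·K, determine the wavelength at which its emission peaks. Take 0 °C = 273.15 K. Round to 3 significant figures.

λ_max ≈ 9.23 μm

T = 40.75 °C + 273.15 = 313.90 K.
Wien's displacement law: λ_max = b/T = (2.898×10⁻³ m·K)/(313.90 K) = 9.232×10⁻⁶ m.
That is 9.23 μm, in the infrared range.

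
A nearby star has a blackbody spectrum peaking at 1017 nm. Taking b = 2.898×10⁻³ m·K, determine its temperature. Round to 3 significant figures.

Wien's law gives T = b/λ_max = (2.898×10⁻³ m·K)/(1.017×10⁻⁶ m) = 2.85×10³ K.

T ≈ 2.85×10³ K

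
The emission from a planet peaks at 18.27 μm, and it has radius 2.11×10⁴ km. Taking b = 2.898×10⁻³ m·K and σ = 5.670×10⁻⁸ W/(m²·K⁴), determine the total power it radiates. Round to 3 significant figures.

Wien's law: T = b/λ_max = 2.898×10⁻³/1.827×10⁻⁵ = 158.621 K.
Surface area A = 4πR² = 4π(2.11×10⁷ m)² = 5.59467×10¹⁵ m².
Then P = σAT⁴ = 5.670×10⁻⁸×5.59467×10¹⁵×(158.621)⁴ = 2.01×10¹⁷ W.

P ≈ 2.01×10¹⁷ W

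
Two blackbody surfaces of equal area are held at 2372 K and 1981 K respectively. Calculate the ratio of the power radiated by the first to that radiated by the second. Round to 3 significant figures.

P₁/P₂ ≈ 2.06

With equal areas, P₁/P₂ = (T₁/T₂)⁴ = (2372/1981)⁴ = 2.06.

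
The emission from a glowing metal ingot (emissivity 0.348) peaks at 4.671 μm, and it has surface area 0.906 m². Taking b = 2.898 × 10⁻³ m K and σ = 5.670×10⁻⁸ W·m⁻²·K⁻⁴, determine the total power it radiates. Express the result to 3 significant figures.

P ≈ 2.65×10³ W

Wien's law: T = b/λ_max = 2.898×10⁻³/4.671×10⁻⁶ = 620.424 K.
Area A = 0.906 m².
Then P = εσAT⁴ = 0.348×5.670×10⁻⁸×0.906×(620.424)⁴ = 2.65×10³ W.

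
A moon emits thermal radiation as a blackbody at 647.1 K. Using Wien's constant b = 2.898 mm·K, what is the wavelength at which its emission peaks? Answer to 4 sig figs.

Wien's displacement law: λ_max = b/T = (2.898×10⁻³ m·K)/(647.1 K) = 4.4784×10⁻⁶ m.
That is 4.478 μm, in the infrared range.

λ_max ≈ 4.478 μm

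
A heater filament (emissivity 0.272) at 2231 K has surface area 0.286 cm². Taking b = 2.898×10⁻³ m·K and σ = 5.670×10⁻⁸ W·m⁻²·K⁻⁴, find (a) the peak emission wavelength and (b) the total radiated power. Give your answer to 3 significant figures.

λ_max ≈ 1.30×10³ nm; P ≈ 10.9 W

(a) λ_max = b/T = 2.898×10⁻³/2231 = 1.299×10⁻⁶ m = 1.30×10³ nm.
Area A = 0.286 cm² = 2.86×10⁻⁵ m².
(b) P = εσAT⁴ = 0.272×5.670×10⁻⁸×2.86×10⁻⁵×(2231)⁴ = 10.9 W.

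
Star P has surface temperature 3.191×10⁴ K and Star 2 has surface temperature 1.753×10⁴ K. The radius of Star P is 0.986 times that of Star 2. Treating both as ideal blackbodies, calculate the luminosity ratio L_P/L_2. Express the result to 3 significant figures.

L ∝ R²T⁴, so L_P/L_2 = (R_P/R_2)²(T_P/T_2)⁴ = (0.986)² × (3.191×10⁴/1.753×10⁴)⁴ = 0.972196 × 10.9794 = 10.7.

L_P/L_2 ≈ 10.7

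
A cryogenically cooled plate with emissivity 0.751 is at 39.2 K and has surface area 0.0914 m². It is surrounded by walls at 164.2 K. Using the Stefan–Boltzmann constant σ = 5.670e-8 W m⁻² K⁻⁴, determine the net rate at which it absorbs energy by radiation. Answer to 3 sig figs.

Net gain ≈ 2.82 W

Area A = 0.0914 m².
Net radiated power P_net = εσA(T⁴ − T₀⁴) = 0.751×5.670×10⁻⁸×0.0914×(39.2⁴ − 164.2⁴).
T⁴ − T₀⁴ = 2.36126×10⁶ − 7.26930×10⁸ = -7.24569×10⁸ K⁴, so P_net = -2.82 W — negative, meaning a net gain of 2.82 W.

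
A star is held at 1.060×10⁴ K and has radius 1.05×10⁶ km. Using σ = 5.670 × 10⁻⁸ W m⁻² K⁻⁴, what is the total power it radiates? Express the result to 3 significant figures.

P ≈ 9.92×10²⁷ W

Surface area A = 4πR² = 4π(1.05×10⁹ m)² = 1.38544×10¹⁹ m².
P = σAT⁴ = 5.670×10⁻⁸ × 1.38544×10¹⁹ × (1.060×10⁴)⁴ = 9.92×10²⁷ W.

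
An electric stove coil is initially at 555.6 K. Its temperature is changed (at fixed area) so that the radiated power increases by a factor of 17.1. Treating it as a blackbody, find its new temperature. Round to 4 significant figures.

P ∝ T⁴, so T₂/T₁ = (P₂/P₁)^(1/4) = (17.1)^(1/4) = 2.03352.
T₂ = 555.6 × 2.03352 = 1130 K.

T₂ ≈ 1130 K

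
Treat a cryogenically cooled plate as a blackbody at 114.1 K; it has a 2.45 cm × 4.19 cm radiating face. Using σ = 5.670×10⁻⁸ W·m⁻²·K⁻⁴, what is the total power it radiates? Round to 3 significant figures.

P ≈ 9.87×10⁻³ W

Area A = 0.0245 × 0.0419 = 1.02655×10⁻³ m².
P = σAT⁴ = 5.670×10⁻⁸ × 1.02655×10⁻³ × (114.1)⁴ = 9.87×10⁻³ W.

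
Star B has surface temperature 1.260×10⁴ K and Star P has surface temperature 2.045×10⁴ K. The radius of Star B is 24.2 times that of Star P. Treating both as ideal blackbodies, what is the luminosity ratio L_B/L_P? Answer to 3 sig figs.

L ∝ R²T⁴, so L_B/L_P = (R_B/R_P)²(T_B/T_P)⁴ = (24.2)² × (1.260×10⁴/2.045×10⁴)⁴ = 585.64 × 0.144115 = 84.4.

L_B/L_P ≈ 84.4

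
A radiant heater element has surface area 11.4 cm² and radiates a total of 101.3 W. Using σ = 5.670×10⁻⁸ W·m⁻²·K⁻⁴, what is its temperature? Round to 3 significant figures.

Area A = 11.4 cm² = 1.14×10⁻³ m².
P = σAT⁴ ⇒ T = (P/(σA))^(1/4) = (101.3/(5.670×10⁻⁸×1.14×10⁻³))^(1/4) = 1.12×10³ K.

T ≈ 1.12×10³ K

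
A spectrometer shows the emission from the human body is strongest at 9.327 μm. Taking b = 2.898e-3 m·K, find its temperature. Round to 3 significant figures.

Wien's law gives T = b/λ_max = (2.898×10⁻³ m·K)/(9.327×10⁻⁶ m) = 311 K.

T ≈ 311 K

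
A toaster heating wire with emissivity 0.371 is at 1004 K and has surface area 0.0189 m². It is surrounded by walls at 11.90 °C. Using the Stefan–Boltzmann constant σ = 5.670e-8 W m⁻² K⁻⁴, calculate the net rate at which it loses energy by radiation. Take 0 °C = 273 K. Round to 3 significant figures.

Net loss ≈ 401 W

Surroundings: T = 11.90 °C + 273 = 284.90 K.
Area A = 0.0189 m².
Net radiated power P_net = εσA(T⁴ − T₀⁴) = 0.371×5.670×10⁻⁸×0.0189×(1004⁴ − 284.90⁴).
T⁴ − T₀⁴ = 1.01610×10¹² − 6.58825×10⁹ = 1.00951×10¹² K⁴, so P_net = 401 W.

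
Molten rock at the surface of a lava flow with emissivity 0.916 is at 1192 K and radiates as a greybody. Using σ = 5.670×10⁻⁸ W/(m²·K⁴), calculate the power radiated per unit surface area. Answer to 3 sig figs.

Stefan–Boltzmann: I = εσT⁴ = 0.916 × 5.670×10⁻⁸ × (1192)⁴ = 1.05×10⁵ W/m².

I ≈ 1.05×10⁵ W/m²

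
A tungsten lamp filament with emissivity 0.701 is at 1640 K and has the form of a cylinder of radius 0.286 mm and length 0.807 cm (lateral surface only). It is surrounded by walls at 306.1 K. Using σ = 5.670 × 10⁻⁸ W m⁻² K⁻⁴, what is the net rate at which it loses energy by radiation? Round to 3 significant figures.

Net loss ≈ 4.16 W

Lateral area A = 2πrL = 2π×2.86×10⁻⁴×8.07×10⁻³ = 1.45017×10⁻⁵ m².
Net radiated power P_net = εσA(T⁴ − T₀⁴) = 0.701×5.670×10⁻⁸×1.45017×10⁻⁵×(1640⁴ − 306.1⁴).
T⁴ − T₀⁴ = 7.23395×10¹² − 8.77917×10⁹ = 7.22517×10¹² K⁴, so P_net = 4.16 W.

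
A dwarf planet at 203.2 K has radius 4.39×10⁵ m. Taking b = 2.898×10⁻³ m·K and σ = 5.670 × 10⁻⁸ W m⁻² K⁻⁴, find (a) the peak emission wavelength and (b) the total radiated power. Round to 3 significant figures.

(a) λ_max = b/T = 2.898×10⁻³/203.2 = 1.426×10⁻⁵ m = 14.3 μm.
Surface area A = 4πR² = 4π(4.39×10⁵ m)² = 2.42180×10¹² m².
(b) P = σAT⁴ = 5.670×10⁻⁸×2.42180×10¹²×(203.2)⁴ = 2.34×10¹⁴ W.

λ_max ≈ 14.3 μm; P ≈ 2.34×10¹⁴ W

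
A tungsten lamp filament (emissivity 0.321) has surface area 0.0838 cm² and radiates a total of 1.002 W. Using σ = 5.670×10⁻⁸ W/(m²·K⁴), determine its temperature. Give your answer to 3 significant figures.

Area A = 0.0838 cm² = 8.38×10⁻⁶ m².
P = εσAT⁴ ⇒ T = (P/(εσA))^(1/4) = (1.002/(0.321×5.670×10⁻⁸×8.38×10⁻⁶))^(1/4) = 1.60×10³ K.

T ≈ 1.60×10³ K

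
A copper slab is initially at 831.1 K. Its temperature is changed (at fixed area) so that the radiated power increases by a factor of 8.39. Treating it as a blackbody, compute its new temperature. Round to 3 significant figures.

P ∝ T⁴, so T₂/T₁ = (P₂/P₁)^(1/4) = (8.39)^(1/4) = 1.70193.
T₂ = 831.1 × 1.70193 = 1.41×10³ K.

T₂ ≈ 1.41×10³ K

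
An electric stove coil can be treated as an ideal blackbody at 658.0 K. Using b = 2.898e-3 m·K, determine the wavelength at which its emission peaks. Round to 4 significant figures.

λ_max ≈ 4.404 μm

Wien's displacement law: λ_max = b/T = (2.898×10⁻³ m·K)/(658.0 K) = 4.4043×10⁻⁶ m.
That is 4.404 μm, in the infrared range.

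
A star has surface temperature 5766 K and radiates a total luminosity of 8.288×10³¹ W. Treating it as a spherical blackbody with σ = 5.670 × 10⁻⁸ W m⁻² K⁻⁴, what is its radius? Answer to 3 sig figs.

R ≈ 3.24×10¹¹ m

L = 4πR²σT⁴ ⇒ R = √(L/(4πσT⁴)).
σT⁴ = 6.26732×10⁷ W/m², so R = √(8.288×10³¹/(4π×6.26732×10⁷)) = 3.24×10¹¹ m.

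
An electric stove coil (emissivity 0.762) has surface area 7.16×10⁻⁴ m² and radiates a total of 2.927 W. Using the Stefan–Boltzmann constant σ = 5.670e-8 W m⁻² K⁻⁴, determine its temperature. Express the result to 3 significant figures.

Area A = 7.16×10⁻⁴ m².
P = εσAT⁴ ⇒ T = (P/(εσA))^(1/4) = (2.927/(0.762×5.670×10⁻⁸×7.16×10⁻⁴))^(1/4) = 555 K.

T ≈ 555 K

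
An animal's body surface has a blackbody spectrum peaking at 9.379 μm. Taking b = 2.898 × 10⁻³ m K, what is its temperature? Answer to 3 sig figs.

T ≈ 309 K

Wien's law gives T = b/λ_max = (2.898×10⁻³ m·K)/(9.379×10⁻⁶ m) = 309 K.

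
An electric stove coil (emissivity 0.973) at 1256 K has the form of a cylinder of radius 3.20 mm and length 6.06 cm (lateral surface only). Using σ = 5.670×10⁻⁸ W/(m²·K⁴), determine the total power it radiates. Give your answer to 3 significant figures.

P ≈ 167 W

Lateral area A = 2πrL = 2π×3.20×10⁻³×0.0606 = 1.21844×10⁻³ m².
P = εσAT⁴ = 0.973 × 5.670×10⁻⁸ × 1.21844×10⁻³ × (1256)⁴ = 167 W.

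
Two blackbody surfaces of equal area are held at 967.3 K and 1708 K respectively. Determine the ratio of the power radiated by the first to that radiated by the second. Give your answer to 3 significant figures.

P₁/P₂ ≈ 0.103

With equal areas, P₁/P₂ = (T₁/T₂)⁴ = (967.3/1708)⁴ = 0.103.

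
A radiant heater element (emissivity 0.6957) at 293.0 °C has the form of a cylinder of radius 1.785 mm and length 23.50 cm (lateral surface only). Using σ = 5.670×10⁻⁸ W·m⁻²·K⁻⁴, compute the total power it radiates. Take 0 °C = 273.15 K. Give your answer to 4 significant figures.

T = 293.0 °C + 273.15 = 566.15 K.
Lateral area A = 2πrL = 2π×1.785×10⁻³×0.2350 = 2.63564×10⁻³ m².
P = εσAT⁴ = 0.6957 × 5.670×10⁻⁸ × 2.63564×10⁻³ × (566.15)⁴ = 10.68 W.

P ≈ 10.68 W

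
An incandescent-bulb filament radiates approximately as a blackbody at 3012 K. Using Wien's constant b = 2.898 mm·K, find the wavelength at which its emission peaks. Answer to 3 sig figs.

λ_max ≈ 0.962 μm

Wien's displacement law: λ_max = b/T = (2.898×10⁻³ m·K)/(3012 K) = 9.622×10⁻⁷ m.
That is 0.962 μm, in the infrared range.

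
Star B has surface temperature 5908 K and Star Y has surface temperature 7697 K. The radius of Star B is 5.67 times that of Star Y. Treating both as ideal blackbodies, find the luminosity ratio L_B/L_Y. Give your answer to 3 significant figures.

L ∝ R²T⁴, so L_B/L_Y = (R_B/R_Y)²(T_B/T_Y)⁴ = (5.67)² × (5908/7697)⁴ = 32.1489 × 0.347117 = 11.2.

L_B/L_Y ≈ 11.2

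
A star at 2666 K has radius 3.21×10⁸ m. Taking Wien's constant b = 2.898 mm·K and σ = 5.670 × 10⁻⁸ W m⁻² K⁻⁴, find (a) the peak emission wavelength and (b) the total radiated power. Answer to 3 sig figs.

(a) λ_max = b/T = 2.898×10⁻³/2666 = 1.087×10⁻⁶ m = 1.09 μm.
Surface area A = 4πR² = 4π(3.21×10⁸ m)² = 1.29485×10¹⁸ m².
(b) P = σAT⁴ = 5.670×10⁻⁸×1.29485×10¹⁸×(2666)⁴ = 3.71×10²⁴ W.

λ_max ≈ 1.09 μm; P ≈ 3.71×10²⁴ W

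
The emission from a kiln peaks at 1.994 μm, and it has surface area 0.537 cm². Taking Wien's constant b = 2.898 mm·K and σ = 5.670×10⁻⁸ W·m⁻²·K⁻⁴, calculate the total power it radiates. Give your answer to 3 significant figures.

Wien's law: T = b/λ_max = 2.898×10⁻³/1.994×10⁻⁶ = 1453.36 K.
Area A = 0.537 cm² = 5.37×10⁻⁵ m².
Then P = σAT⁴ = 5.670×10⁻⁸×5.37×10⁻⁵×(1453.36)⁴ = 13.6 W.

P ≈ 13.6 W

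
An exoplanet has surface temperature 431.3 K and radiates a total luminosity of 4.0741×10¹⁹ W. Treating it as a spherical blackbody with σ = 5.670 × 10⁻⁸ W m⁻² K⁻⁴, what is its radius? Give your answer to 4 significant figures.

L = 4πR²σT⁴ ⇒ R = √(L/(4πσT⁴)).
σT⁴ = 1962.01 W/m², so R = √(4.0741×10¹⁹/(4π×1962.01)) = 4.065×10⁷ m.

R ≈ 4.065×10⁷ m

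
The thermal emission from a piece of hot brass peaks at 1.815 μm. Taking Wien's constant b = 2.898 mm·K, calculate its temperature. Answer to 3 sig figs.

Wien's law gives T = b/λ_max = (2.898×10⁻³ m·K)/(1.815×10⁻⁶ m) = 1.60×10³ K.

T ≈ 1.60×10³ K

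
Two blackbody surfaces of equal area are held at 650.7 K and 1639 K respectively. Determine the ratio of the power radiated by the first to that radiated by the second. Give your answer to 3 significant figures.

P₁/P₂ ≈ 0.0248

With equal areas, P₁/P₂ = (T₁/T₂)⁴ = (650.7/1639)⁴ = 0.0248.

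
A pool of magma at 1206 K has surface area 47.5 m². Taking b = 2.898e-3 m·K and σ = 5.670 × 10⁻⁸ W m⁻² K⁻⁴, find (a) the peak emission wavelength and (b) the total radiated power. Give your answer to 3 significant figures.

λ_max ≈ 2.40×10³ nm; P ≈ 5.70×10⁶ W

(a) λ_max = b/T = 2.898×10⁻³/1206 = 2.403×10⁻⁶ m = 2.40×10³ nm.
Area A = 47.5 m².
(b) P = σAT⁴ = 5.670×10⁻⁸×47.5×(1206)⁴ = 5.70×10⁶ W.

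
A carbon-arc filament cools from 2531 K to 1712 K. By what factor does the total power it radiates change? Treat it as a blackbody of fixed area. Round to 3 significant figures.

P₂/P₁ ≈ 0.209

P ∝ T⁴, so P₂/P₁ = (T₂/T₁)⁴ = (1712/2531)⁴ = (0.676412)⁴ = 0.209.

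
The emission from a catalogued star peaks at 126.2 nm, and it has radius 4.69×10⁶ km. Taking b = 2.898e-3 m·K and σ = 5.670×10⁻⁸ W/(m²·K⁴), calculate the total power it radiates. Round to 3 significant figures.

Wien's law: T = b/λ_max = 2.898×10⁻³/1.262×10⁻⁷ = 22963.5 K.
Surface area A = 4πR² = 4π(4.69×10⁹ m)² = 2.76411×10²⁰ m².
Then P = σAT⁴ = 5.670×10⁻⁸×2.76411×10²⁰×(22963.5)⁴ = 4.36×10³⁰ W.

P ≈ 4.36×10³⁰ W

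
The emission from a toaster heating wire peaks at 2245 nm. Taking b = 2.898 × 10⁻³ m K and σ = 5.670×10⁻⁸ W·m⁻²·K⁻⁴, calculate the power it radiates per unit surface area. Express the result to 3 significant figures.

I ≈ 1.57×10⁵ W/m²

Wien's law: T = b/λ_max = 2.898×10⁻³/2.245×10⁻⁶ = 1290.87 K.
Then I = σT⁴ = 5.670×10⁻⁸×(1290.87)⁴ = 1.57×10⁵ W/m².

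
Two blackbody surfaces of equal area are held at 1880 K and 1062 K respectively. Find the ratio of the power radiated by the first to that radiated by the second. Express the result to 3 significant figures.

With equal areas, P₁/P₂ = (T₁/T₂)⁴ = (1880/1062)⁴ = 9.82.

P₁/P₂ ≈ 9.82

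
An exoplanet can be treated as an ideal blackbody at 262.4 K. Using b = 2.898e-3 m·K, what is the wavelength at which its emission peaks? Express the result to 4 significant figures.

λ_max ≈ 11.04 μm

Wien's displacement law: λ_max = b/T = (2.898×10⁻³ m·K)/(262.4 K) = 1.1044×10⁻⁵ m.
That is 11.04 μm, in the infrared range.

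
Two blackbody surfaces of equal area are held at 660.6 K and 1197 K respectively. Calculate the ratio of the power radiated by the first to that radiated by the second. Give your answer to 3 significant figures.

With equal areas, P₁/P₂ = (T₁/T₂)⁴ = (660.6/1197)⁴ = 0.0928.

P₁/P₂ ≈ 0.0928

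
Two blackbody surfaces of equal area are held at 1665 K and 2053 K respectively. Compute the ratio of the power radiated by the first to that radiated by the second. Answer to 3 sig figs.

With equal areas, P₁/P₂ = (T₁/T₂)⁴ = (1665/2053)⁴ = 0.433.

P₁/P₂ ≈ 0.433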